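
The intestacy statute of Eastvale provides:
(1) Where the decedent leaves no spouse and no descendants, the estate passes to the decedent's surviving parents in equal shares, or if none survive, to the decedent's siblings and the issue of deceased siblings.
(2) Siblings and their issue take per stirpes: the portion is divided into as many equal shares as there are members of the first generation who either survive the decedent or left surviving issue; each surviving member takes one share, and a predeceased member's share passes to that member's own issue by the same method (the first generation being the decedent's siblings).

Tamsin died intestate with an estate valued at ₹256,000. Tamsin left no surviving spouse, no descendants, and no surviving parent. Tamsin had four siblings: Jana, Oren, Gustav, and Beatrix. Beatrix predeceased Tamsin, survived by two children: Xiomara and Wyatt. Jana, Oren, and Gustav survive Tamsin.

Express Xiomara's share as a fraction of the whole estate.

Xiomara receives 1/8 of the estate.

The entire ₹256,000 passes to the siblings and their issue.
That amount (₹256,000) is divided into 4 shares of ₹64,000: Jana, Oren, and Gustav each take ₹64,000; Beatrix's ₹64,000 share passes to Beatrix's issue.
Beatrix's share (₹64,000) is divided into 2 shares of ₹32,000: Xiomara and Wyatt each take ₹32,000.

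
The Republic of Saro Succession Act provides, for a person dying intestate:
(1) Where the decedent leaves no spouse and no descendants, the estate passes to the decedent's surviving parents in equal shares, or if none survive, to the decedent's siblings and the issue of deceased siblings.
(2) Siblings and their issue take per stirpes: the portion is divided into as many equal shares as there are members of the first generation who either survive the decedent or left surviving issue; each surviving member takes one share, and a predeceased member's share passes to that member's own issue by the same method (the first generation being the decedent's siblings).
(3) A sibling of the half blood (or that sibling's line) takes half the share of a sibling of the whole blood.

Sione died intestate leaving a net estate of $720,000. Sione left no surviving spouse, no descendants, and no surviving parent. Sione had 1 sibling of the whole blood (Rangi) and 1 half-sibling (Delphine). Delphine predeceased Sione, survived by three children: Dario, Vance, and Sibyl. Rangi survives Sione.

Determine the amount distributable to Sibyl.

Sibyl receives $80,000.

The entire $720,000 passes to the siblings and their issue.
Counting each half-blood sibling's line as half a unit, there are 3/2 units in $720,000, so one unit is $480,000. Whole-blood lines (Rangi) take $480,000 each; half-blood lines (Delphine) take $240,000 each.
Delphine's share ($240,000) is divided into 3 shares of $80,000: Dario, Vance, and Sibyl each take $80,000.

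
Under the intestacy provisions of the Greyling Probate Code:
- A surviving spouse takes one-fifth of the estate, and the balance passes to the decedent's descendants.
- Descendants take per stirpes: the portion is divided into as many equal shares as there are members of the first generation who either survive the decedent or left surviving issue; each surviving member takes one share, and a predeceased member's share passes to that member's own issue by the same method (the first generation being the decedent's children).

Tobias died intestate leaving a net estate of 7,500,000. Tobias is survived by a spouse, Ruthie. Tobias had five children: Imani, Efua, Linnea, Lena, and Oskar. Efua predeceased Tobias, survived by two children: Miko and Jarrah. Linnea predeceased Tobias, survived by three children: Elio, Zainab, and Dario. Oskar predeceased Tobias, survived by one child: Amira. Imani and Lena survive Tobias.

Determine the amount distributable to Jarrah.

Jarrah receives 600,000.

Ruthie takes one-fifth of 7,500,000 = 1,500,000. The remaining 6,000,000 passes to the descendants.
The descendants' portion (6,000,000) is divided into 5 shares of 1,200,000: Imani and Lena each take 1,200,000; Efua's 1,200,000 share passes to Efua's issue; Linnea's 1,200,000 share passes to Linnea's issue; Oskar's 1,200,000 share passes to Oskar's issue.
Efua's share (1,200,000) is divided into 2 shares of 600,000: Miko and Jarrah each take 600,000.
Linnea's share (1,200,000) is divided into 3 shares of 400,000: Elio, Zainab, and Dario each take 400,000.
Oskar's share (1,200,000) passes entirely to Amira.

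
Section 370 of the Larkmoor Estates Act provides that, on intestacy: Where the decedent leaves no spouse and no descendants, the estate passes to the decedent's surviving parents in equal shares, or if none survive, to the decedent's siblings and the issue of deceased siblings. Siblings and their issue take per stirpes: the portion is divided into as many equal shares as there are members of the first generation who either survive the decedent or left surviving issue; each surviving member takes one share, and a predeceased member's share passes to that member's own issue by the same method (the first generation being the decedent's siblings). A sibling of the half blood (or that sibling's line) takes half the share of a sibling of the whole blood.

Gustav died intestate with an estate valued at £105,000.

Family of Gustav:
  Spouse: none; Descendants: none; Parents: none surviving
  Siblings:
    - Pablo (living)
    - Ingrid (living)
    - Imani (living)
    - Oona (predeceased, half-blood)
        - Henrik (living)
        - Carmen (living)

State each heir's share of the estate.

The entire £105,000 passes to the siblings and their issue.
Counting each half-blood sibling's line as half a unit, there are 7/2 units in £105,000, so one unit is £30,000. Whole-blood lines (Pablo, Ingrid, and Imani) take £30,000 each; half-blood lines (Oona) take £15,000 each.
Oona's share (£15,000) is divided into 2 shares of £7,500: Henrik and Carmen each take £7,500.

Pablo: £30,000; Ingrid: £30,000; Imani: £30,000; Henrik: £7,500; Carmen: £7,500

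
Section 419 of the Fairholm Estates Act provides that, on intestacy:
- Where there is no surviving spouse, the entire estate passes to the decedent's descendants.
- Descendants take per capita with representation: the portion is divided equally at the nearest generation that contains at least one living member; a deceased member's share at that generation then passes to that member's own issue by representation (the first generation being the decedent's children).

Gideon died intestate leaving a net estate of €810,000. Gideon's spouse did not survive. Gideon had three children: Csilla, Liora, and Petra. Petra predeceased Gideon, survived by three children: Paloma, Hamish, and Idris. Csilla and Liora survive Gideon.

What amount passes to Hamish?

The entire €810,000 passes to the descendants.
That amount (€810,000) is divided into 3 shares of €270,000: Csilla and Liora each take €270,000; Petra's €270,000 share passes to Petra's issue.
Petra's share (€270,000) is divided into 3 shares of €90,000: Paloma, Hamish, and Idris each take €90,000.

Hamish receives €90,000.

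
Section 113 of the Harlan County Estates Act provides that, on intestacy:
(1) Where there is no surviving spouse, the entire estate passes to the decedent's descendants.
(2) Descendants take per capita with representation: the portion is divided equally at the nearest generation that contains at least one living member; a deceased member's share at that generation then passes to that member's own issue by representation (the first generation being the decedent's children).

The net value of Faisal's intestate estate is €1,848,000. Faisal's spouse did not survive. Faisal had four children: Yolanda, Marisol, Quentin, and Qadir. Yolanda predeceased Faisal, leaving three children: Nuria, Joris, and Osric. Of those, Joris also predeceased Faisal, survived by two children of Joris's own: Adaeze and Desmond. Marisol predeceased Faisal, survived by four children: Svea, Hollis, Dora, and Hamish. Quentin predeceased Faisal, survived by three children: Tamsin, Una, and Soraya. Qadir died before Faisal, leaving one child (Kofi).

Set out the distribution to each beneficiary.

The entire €1,848,000 passes to the descendants.
No child survives, so the initial division is made at the grandchildren's generation.
That amount (€1,848,000) is divided into 11 shares of €168,000: Nuria, Osric, Svea, Hollis, Dora, Hamish, Tamsin, Una, Soraya, and Kofi each take €168,000; Joris's €168,000 share passes to Joris's issue.
Joris's share (€168,000) is divided into 2 shares of €84,000: Adaeze and Desmond each take €84,000.

Nuria: €168,000; Adaeze: €84,000; Desmond: €84,000; Osric: €168,000; Svea: €168,000; Hollis: €168,000; Dora: €168,000; Hamish: €168,000; Tamsin: €168,000; Una: €168,000; Soraya: €168,000; Kofi: €168,000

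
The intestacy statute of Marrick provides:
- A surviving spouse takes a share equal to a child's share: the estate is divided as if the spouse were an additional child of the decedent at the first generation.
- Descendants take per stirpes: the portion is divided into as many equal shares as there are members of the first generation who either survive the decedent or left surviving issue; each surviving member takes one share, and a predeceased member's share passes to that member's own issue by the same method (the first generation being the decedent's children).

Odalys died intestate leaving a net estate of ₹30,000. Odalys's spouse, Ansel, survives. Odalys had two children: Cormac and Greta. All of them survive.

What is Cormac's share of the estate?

The spouse counts as an additional share at the children's level, so there are 3 primary shares of ₹10,000. Ansel takes one such share (₹10,000).
The children's combined portion (₹20,000) is divided into 2 shares of ₹10,000: Cormac and Greta each take ₹10,000.

Cormac receives ₹10,000.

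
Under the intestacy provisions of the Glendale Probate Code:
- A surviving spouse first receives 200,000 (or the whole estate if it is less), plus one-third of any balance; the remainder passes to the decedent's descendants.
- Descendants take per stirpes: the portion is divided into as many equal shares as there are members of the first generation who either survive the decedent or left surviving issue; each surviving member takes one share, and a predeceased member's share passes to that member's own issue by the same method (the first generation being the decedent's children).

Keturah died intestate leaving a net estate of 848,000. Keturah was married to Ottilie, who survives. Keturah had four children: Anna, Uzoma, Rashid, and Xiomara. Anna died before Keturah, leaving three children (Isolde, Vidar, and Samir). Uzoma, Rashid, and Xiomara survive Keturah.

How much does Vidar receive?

Vidar receives 36,000.

Ottilie first takes 200,000, leaving a balance of 648,000. Ottilie then takes one-third of the balance (216,000), for a total of 416,000. The remaining 432,000 passes to the descendants.
The descendants' portion (432,000) is divided into 4 shares of 108,000: Uzoma, Rashid, and Xiomara each take 108,000; Anna's 108,000 share passes to Anna's issue.
Anna's share (108,000) is divided into 3 shares of 36,000: Isolde, Vidar, and Samir each take 36,000.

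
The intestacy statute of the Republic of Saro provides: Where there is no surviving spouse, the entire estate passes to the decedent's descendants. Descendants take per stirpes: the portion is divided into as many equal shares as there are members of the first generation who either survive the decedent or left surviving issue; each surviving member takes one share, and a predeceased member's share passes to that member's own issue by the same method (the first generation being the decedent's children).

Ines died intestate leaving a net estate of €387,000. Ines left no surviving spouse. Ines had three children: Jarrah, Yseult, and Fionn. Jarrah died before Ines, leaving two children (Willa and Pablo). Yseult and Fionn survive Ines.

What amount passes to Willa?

The entire €387,000 passes to the descendants.
That amount (€387,000) is divided into 3 shares of €129,000: Yseult and Fionn each take €129,000; Jarrah's €129,000 share passes to Jarrah's issue.
Jarrah's share (€129,000) is divided into 2 shares of €64,500: Willa and Pablo each take €64,500.

Willa receives €64,500.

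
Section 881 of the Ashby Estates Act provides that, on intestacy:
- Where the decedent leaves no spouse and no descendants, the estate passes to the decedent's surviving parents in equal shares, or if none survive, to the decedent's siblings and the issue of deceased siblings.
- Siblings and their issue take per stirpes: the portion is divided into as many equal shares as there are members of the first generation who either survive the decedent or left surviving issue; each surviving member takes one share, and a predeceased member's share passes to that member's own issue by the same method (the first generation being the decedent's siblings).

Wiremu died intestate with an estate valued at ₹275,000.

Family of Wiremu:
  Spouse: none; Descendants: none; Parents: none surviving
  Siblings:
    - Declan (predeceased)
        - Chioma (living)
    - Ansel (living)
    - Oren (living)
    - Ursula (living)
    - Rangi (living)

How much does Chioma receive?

Chioma receives ₹55,000.

The entire ₹275,000 passes to the siblings and their issue.
That amount (₹275,000) is divided into 5 shares of ₹55,000: Ansel, Oren, Ursula, and Rangi each take ₹55,000; Declan's ₹55,000 share passes to Declan's issue.
Declan's share (₹55,000) passes entirely to Chioma.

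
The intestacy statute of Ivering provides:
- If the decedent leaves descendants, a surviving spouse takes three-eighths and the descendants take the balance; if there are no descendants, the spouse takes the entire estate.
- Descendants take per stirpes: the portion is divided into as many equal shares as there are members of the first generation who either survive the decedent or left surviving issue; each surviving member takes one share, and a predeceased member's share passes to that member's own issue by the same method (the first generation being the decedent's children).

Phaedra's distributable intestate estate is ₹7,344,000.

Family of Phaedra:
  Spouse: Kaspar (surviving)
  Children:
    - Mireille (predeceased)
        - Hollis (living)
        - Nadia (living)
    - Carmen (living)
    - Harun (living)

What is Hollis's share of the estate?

Hollis receives ₹765,000.

Kaspar takes three-eighths of ₹7,344,000 = ₹2,754,000. The remaining ₹4,590,000 passes to the descendants.
The descendants' portion (₹4,590,000) is divided into 3 shares of ₹1,530,000: Carmen and Harun each take ₹1,530,000; Mireille's ₹1,530,000 share passes to Mireille's issue.
Mireille's share (₹1,530,000) is divided into 2 shares of ₹765,000: Hollis and Nadia each take ₹765,000.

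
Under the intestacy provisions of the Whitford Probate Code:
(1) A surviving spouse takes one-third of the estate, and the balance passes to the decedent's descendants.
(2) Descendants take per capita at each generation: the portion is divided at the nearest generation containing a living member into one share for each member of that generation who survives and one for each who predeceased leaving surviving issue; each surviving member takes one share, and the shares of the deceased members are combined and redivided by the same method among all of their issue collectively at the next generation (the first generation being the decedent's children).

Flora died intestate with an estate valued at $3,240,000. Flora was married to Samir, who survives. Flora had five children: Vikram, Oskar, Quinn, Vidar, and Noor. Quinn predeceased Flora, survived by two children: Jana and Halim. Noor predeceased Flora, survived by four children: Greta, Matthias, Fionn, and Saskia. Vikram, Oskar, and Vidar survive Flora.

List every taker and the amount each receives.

Samir: $1,080,000; Vikram: $432,000; Oskar: $432,000; Jana: $144,000; Halim: $144,000; Vidar: $432,000; Greta: $144,000; Matthias: $144,000; Fionn: $144,000; Saskia: $144,000

Samir takes one-third of $3,240,000 = $1,080,000. The remaining $2,160,000 passes to the descendants.
The descendants' portion ($2,160,000) is divided at the children's generation into 5 shares of $432,000. Vikram, Oskar, and Vidar each take $432,000. The 2 shares of the deceased (Quinn and Noor) are combined into a pool of $864,000.
That pool ($864,000) is divided at the grandchildren's generation equally among Jana, Halim, Greta, Matthias, Fionn, and Saskia: $144,000 each.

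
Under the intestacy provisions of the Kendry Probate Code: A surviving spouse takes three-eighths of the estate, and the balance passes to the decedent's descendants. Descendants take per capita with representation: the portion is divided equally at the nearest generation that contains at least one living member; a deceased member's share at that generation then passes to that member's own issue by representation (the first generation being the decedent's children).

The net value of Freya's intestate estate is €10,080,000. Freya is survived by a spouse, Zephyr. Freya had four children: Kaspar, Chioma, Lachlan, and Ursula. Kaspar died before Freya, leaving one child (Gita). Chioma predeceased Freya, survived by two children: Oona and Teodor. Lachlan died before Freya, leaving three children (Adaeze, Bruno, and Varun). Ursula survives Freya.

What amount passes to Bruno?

Bruno receives €525,000.

Zephyr takes three-eighths of €10,080,000 = €3,780,000. The remaining €6,300,000 passes to the descendants.
The descendants' portion (€6,300,000) is divided into 4 shares of €1,575,000: Ursula takes €1,575,000; Kaspar's €1,575,000 share passes to Kaspar's issue; Chioma's €1,575,000 share passes to Chioma's issue; Lachlan's €1,575,000 share passes to Lachlan's issue.
Kaspar's share (€1,575,000) passes entirely to Gita.
Chioma's share (€1,575,000) is divided into 2 shares of €787,500: Oona and Teodor each take €787,500.
Lachlan's share (€1,575,000) is divided into 3 shares of €525,000: Adaeze, Bruno, and Varun each take €525,000.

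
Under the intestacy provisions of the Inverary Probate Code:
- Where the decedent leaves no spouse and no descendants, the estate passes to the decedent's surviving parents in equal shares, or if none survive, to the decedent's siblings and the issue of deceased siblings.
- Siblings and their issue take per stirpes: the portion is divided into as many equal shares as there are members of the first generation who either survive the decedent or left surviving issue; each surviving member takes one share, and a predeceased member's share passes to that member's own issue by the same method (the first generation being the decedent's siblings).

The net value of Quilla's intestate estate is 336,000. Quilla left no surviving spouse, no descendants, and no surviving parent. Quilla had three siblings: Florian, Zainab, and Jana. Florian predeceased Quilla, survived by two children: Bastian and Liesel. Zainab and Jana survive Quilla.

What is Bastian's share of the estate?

Bastian receives 56,000.

The entire 336,000 passes to the siblings and their issue.
That amount (336,000) is divided into 3 shares of 112,000: Zainab and Jana each take 112,000; Florian's 112,000 share passes to Florian's issue.
Florian's share (112,000) is divided into 2 shares of 56,000: Bastian and Liesel each take 56,000.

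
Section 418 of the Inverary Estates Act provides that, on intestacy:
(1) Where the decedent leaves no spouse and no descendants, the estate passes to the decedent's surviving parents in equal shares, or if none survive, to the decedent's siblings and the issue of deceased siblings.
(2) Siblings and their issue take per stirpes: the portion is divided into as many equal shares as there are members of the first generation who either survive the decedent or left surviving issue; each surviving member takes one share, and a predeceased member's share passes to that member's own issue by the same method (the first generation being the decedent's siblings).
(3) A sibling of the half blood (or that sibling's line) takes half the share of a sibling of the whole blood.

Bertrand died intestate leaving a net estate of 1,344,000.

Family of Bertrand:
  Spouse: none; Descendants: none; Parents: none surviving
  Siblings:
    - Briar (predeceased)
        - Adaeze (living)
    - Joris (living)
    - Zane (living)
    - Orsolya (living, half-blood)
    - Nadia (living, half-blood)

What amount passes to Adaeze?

The entire 1,344,000 passes to the siblings and their issue.
Counting each half-blood sibling's line as half a unit, there are 4 units in 1,344,000, so one unit is 336,000. Whole-blood lines (Briar, Joris, and Zane) take 336,000 each; half-blood lines (Orsolya and Nadia) take 168,000 each.
Briar's share (336,000) passes entirely to Adaeze.

Adaeze receives 336,000.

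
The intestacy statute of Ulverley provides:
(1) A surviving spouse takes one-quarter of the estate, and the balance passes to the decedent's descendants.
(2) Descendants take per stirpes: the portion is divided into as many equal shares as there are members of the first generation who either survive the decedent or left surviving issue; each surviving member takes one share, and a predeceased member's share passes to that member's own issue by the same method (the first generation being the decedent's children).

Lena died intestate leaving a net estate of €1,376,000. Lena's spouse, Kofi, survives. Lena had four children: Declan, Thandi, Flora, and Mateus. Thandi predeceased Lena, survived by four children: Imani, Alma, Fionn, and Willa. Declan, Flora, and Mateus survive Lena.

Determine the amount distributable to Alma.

Kofi takes one-quarter of €1,376,000 = €344,000. The remaining €1,032,000 passes to the descendants.
The descendants' portion (€1,032,000) is divided into 4 shares of €258,000: Declan, Flora, and Mateus each take €258,000; Thandi's €258,000 share passes to Thandi's issue.
Thandi's share (€258,000) is divided into 4 shares of €64,500: Imani, Alma, Fionn, and Willa each take €64,500.

Alma receives €64,500.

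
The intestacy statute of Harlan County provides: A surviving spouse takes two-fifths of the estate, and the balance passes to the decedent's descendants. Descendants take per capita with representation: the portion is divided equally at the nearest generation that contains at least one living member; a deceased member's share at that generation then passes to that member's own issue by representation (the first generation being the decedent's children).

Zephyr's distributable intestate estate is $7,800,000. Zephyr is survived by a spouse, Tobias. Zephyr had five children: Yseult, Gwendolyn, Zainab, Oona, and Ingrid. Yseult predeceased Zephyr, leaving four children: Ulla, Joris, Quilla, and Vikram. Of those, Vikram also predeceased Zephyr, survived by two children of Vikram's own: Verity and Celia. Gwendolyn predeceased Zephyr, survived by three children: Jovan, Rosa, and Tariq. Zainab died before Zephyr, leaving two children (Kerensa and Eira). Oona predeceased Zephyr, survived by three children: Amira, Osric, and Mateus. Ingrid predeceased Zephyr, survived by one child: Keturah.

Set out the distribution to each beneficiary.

Tobias: $3,120,000; Ulla: $360,000; Joris: $360,000; Quilla: $360,000; Verity: $180,000; Celia: $180,000; Jovan: $360,000; Rosa: $360,000; Tariq: $360,000; Kerensa: $360,000; Eira: $360,000; Amira: $360,000; Osric: $360,000; Mateus: $360,000; Keturah: $360,000

Tobias takes two-fifths of $7,800,000 = $3,120,000. The remaining $4,680,000 passes to the descendants.
No child survives, so the initial division is made at the grandchildren's generation.
The descendants' portion ($4,680,000) is divided into 13 shares of $360,000: Ulla, Joris, Quilla, Jovan, Rosa, Tariq, Kerensa, Eira, Amira, Osric, Mateus, and Keturah each take $360,000; Vikram's $360,000 share passes to Vikram's issue.
Vikram's share ($360,000) is divided into 2 shares of $180,000: Verity and Celia each take $180,000.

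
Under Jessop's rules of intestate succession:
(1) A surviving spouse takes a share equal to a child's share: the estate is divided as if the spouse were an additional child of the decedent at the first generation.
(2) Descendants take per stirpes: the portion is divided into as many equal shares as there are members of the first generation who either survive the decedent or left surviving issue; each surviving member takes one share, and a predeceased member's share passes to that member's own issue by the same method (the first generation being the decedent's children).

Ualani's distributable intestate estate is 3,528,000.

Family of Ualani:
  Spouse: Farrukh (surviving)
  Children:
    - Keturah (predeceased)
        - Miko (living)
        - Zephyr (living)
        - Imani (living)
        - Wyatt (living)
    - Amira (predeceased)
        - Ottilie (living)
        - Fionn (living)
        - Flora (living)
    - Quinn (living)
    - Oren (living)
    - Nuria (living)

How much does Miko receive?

Miko receives 147,000.

The spouse counts as an additional share at the children's level, so there are 6 primary shares of 588,000. Farrukh takes one such share (588,000).
The children's combined portion (2,940,000) is divided into 5 shares of 588,000: Quinn, Oren, and Nuria each take 588,000; Keturah's 588,000 share passes to Keturah's issue; Amira's 588,000 share passes to Amira's issue.
Keturah's share (588,000) is divided into 4 shares of 147,000: Miko, Zephyr, Imani, and Wyatt each take 147,000.
Amira's share (588,000) is divided into 3 shares of 196,000: Ottilie, Fionn, and Flora each take 196,000.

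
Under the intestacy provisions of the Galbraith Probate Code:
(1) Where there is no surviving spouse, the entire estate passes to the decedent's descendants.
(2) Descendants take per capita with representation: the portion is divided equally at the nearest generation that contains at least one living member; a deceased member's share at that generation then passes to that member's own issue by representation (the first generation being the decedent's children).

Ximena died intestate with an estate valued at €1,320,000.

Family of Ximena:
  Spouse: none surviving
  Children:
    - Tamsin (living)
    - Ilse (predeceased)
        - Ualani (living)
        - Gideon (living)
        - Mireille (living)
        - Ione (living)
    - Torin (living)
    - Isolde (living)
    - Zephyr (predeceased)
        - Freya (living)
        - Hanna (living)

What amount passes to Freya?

The entire €1,320,000 passes to the descendants.
That amount (€1,320,000) is divided into 5 shares of €264,000: Tamsin, Torin, and Isolde each take €264,000; Ilse's €264,000 share passes to Ilse's issue; Zephyr's €264,000 share passes to Zephyr's issue.
Ilse's share (€264,000) is divided into 4 shares of €66,000: Ualani, Gideon, Mireille, and Ione each take €66,000.
Zephyr's share (€264,000) is divided into 2 shares of €132,000: Freya and Hanna each take €132,000.

Freya receives €132,000.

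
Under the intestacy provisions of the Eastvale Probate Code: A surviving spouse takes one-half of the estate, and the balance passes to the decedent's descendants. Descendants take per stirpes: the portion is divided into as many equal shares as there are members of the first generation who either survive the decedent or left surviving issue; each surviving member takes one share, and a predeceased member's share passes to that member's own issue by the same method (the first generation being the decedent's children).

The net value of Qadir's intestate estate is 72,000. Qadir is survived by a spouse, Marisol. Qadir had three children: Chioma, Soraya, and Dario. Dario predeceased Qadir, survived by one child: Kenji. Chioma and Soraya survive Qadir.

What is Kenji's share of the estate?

Marisol takes one-half of 72,000 = 36,000. The remaining 36,000 passes to the descendants.
The descendants' portion (36,000) is divided into 3 shares of 12,000: Chioma and Soraya each take 12,000; Dario's 12,000 share passes to Dario's issue.
Dario's share (12,000) passes entirely to Kenji.

Kenji receives 12,000.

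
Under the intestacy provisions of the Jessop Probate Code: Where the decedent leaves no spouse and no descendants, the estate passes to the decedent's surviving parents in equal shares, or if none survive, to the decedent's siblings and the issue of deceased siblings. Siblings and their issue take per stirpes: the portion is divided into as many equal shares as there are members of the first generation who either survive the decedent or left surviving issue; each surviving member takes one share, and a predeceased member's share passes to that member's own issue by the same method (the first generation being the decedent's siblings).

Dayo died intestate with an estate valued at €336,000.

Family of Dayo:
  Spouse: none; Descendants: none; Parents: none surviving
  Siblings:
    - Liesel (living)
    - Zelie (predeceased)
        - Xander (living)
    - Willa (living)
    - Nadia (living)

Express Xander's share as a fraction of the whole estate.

Xander receives 1/4 of the estate.

The entire €336,000 passes to the siblings and their issue.
That amount (€336,000) is divided into 4 shares of €84,000: Liesel, Willa, and Nadia each take €84,000; Zelie's €84,000 share passes to Zelie's issue.
Zelie's share (€84,000) passes entirely to Xander.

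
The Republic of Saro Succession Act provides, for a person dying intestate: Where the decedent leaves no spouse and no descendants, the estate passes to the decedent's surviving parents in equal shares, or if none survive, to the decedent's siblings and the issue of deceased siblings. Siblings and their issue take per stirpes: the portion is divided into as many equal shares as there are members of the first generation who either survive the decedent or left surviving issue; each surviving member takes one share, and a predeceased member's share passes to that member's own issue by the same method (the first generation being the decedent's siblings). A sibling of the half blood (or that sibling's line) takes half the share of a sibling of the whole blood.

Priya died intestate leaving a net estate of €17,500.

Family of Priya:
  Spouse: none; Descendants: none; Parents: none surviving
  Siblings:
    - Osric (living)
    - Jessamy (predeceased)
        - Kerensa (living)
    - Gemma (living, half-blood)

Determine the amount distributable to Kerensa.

The entire €17,500 passes to the siblings and their issue.
Counting each half-blood sibling's line as half a unit, there are 5/2 units in €17,500, so one unit is €7,000. Whole-blood lines (Osric and Jessamy) take €7,000 each; half-blood lines (Gemma) take €3,500 each.
Jessamy's share (€7,000) passes entirely to Kerensa.

Kerensa receives €7,000.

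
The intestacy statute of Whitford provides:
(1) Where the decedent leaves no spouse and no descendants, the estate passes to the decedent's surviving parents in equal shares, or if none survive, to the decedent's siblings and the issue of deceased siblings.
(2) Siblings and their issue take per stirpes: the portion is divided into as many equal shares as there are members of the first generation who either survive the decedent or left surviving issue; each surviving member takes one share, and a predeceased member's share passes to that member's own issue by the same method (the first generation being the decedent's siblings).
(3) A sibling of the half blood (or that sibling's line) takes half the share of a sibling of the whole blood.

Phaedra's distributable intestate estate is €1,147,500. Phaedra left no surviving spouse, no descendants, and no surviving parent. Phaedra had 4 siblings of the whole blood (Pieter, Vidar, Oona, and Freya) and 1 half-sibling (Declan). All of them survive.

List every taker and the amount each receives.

Pieter: €255,000; Vidar: €255,000; Oona: €255,000; Declan: €127,500; Freya: €255,000

The entire €1,147,500 passes to the siblings and their issue.
Counting each half-blood sibling's line as half a unit, there are 9/2 units in €1,147,500, so one unit is €255,000. Whole-blood lines (Pieter, Vidar, Oona, and Freya) take €255,000 each; half-blood lines (Declan) take €127,500 each.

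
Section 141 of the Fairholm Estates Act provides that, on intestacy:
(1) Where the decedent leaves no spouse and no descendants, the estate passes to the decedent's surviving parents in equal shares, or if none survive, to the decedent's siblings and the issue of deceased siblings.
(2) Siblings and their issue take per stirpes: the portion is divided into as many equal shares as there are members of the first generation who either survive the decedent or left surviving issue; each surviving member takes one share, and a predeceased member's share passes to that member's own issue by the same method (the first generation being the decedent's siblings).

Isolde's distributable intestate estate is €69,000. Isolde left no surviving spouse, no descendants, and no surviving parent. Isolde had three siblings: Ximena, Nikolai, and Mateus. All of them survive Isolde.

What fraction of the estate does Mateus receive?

The entire €69,000 passes to the siblings and their issue.
That amount (€69,000) is divided into 3 shares of €23,000: Ximena, Nikolai, and Mateus each take €23,000.

Mateus receives 1/3 of the estate.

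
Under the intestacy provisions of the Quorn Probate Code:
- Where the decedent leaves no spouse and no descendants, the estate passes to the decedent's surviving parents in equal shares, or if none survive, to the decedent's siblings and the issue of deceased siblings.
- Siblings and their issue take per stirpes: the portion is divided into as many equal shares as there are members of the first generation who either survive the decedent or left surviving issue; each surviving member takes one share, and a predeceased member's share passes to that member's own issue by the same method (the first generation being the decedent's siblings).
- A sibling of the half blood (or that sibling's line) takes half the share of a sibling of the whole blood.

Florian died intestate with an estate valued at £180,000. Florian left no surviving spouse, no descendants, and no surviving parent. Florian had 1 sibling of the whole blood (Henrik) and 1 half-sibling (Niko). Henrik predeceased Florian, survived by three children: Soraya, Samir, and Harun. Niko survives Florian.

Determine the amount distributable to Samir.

Samir receives £40,000.

The entire £180,000 passes to the siblings and their issue.
Counting each half-blood sibling's line as half a unit, there are 3/2 units in £180,000, so one unit is £120,000. Whole-blood lines (Henrik) take £120,000 each; half-blood lines (Niko) take £60,000 each.
Henrik's share (£120,000) is divided into 3 shares of £40,000: Soraya, Samir, and Harun each take £40,000.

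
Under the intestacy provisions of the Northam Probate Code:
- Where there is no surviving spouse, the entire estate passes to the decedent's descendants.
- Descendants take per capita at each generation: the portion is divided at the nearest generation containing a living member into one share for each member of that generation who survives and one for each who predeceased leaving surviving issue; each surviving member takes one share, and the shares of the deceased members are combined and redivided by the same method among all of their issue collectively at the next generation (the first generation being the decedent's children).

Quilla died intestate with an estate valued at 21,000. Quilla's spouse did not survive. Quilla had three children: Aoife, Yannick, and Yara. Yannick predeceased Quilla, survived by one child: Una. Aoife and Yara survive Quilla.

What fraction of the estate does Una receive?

The entire 21,000 passes to the descendants.
That amount (21,000) is divided at the children's generation into 3 shares of 7,000. Aoife and Yara each take 7,000. The remaining share for the deceased Yannick (7,000) is carried to the next generation.
That pool (7,000) passes entirely to Una, the sole taker at the grandchildren's generation.

Una receives 1/3 of the estate.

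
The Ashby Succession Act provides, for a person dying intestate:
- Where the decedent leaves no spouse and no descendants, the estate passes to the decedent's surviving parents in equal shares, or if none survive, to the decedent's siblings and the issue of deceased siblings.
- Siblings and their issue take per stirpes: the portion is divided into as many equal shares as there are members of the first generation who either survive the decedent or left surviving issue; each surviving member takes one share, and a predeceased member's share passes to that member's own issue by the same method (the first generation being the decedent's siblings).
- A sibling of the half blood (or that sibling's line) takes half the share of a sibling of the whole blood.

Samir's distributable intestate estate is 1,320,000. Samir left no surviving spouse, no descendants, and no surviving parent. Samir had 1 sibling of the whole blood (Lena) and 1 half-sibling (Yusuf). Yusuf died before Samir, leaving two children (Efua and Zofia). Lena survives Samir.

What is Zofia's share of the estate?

The entire 1,320,000 passes to the siblings and their issue.
Counting each half-blood sibling's line as half a unit, there are 3/2 units in 1,320,000, so one unit is 880,000. Whole-blood lines (Lena) take 880,000 each; half-blood lines (Yusuf) take 440,000 each.
Yusuf's share (440,000) is divided into 2 shares of 220,000: Efua and Zofia each take 220,000.

Zofia receives 220,000.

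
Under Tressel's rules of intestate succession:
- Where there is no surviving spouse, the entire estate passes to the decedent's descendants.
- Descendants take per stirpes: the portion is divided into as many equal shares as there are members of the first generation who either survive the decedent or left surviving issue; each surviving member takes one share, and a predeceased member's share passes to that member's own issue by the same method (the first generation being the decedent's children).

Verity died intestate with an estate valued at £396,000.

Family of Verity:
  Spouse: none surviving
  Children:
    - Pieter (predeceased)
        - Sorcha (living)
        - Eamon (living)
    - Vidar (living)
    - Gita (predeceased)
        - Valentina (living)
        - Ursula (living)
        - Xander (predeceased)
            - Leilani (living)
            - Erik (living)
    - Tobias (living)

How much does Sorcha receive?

The entire £396,000 passes to the descendants.
That amount (£396,000) is divided into 4 shares of £99,000: Vidar and Tobias each take £99,000; Pieter's £99,000 share passes to Pieter's issue; Gita's £99,000 share passes to Gita's issue.
Pieter's share (£99,000) is divided into 2 shares of £49,500: Sorcha and Eamon each take £49,500.
Gita's share (£99,000) is divided into 3 shares of £33,000: Valentina and Ursula each take £33,000; Xander's £33,000 share passes to Xander's issue.
Xander's share (£33,000) is divided into 2 shares of £16,500: Leilani and Erik each take £16,500.

Sorcha receives £49,500.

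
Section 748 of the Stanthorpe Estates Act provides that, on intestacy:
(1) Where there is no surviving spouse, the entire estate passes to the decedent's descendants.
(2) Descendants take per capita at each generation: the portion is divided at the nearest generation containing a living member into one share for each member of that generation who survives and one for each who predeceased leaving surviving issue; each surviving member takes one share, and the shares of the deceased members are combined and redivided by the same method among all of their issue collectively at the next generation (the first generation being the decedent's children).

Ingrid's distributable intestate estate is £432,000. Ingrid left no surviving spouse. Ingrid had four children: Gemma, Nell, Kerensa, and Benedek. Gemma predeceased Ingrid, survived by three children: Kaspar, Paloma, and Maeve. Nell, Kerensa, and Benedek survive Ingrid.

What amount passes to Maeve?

The entire £432,000 passes to the descendants.
That amount (£432,000) is divided at the children's generation into 4 shares of £108,000. Nell, Kerensa, and Benedek each take £108,000. The remaining share for the deceased Gemma (£108,000) is carried to the next generation.
That pool (£108,000) is divided at the grandchildren's generation equally among Kaspar, Paloma, and Maeve: £36,000 each.

Maeve receives £36,000.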